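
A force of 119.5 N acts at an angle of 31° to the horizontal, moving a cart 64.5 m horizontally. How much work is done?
W = F·d·cosθ = (119.5)(64.5)cos(31°) = 6607 J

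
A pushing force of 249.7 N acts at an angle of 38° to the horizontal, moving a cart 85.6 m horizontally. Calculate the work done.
W = F·d·cosθ = (249.7)(85.6)cos(38°) = 16840 J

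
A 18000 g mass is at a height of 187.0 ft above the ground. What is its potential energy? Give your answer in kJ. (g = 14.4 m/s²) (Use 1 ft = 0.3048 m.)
Convert to SI: m = 18.0 kg, h = 56.9976 m
PE = mgh = (18.0)(14.4)(56.9976) = 14773.8 J = 14.77 kJ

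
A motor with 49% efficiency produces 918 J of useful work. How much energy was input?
W_in = W_out/η = 918/0.49 = 1873 J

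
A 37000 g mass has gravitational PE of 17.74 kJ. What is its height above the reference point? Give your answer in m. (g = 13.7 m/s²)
Convert to SI: m = 37.0 kg, PE = 17740.0 J
h = PE/(mg) = 17740.0/(37.0·13.7) = 35.0 m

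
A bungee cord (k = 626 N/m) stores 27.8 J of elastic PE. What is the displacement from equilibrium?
x = √(2·PE/k) = √(2·27.8/626) = 0.298 m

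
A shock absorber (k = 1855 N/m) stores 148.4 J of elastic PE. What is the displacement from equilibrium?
x = √(2·PE/k) = √(2·148.4/1855) = 0.4 m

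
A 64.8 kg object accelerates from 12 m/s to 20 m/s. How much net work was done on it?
W = ΔKE = ½m(v₂² − v₁²) = ½(64.8)(20² − 12²) = 8294.4 J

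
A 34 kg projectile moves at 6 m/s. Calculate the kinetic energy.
KE = ½mv² = ½(34)(6)² = 612.0 J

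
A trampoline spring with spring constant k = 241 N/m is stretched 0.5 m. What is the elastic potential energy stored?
PE = ½kx² = ½(241)(0.5)² = 30.13 J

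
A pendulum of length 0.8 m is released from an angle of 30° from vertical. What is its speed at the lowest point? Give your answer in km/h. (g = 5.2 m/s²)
h = L(1 − cosθ) = 0.8(1 − cos30°) = 0.10718 m
v = √(2gh) = √(2·5.2·0.10718) = 1.05578 m/s = 3.801 km/h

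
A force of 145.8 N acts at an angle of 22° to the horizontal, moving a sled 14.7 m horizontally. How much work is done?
W = F·d·cosθ = (145.8)(14.7)cos(22°) = 1987 J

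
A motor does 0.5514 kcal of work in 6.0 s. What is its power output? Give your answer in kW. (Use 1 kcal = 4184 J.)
Convert to SI: W = 2307.06 J, t = 6.0 s
P = W/t = 2307.06/6.0 = 384.51 W = 0.3845 kW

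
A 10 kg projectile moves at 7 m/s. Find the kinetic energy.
KE = ½mv² = ½(10)(7)² = 245.0 J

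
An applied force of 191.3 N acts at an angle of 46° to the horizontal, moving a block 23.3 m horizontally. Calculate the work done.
W = F·d·cosθ = (191.3)(23.3)cos(46°) = 3096 J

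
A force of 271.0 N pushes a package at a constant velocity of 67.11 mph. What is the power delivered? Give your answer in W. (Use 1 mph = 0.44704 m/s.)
Convert to SI: F = 271.0 N, v = 30.0009 m/s
P = Fv = (271.0)(30.0009) = 8130 W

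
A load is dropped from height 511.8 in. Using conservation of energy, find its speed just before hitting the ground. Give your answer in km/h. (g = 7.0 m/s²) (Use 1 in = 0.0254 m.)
Convert to SI: h = 12.9997 m
mgh = ½mv² ⇒ v = √(2gh) = √(2·7.0·12.9997) = 13.4906 m/s = 48.57 km/h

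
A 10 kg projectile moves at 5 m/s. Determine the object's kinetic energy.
KE = ½mv² = ½(10)(5)² = 125.0 J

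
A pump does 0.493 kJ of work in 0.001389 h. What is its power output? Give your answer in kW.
Convert to SI: W = 493.0 J, t = 5.0004 s
P = W/t = 493.0/5.0004 = 98.5921 W = 0.09859 kW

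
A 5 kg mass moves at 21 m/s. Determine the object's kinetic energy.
KE = ½mv² = ½(5)(21)² = 1102.5 J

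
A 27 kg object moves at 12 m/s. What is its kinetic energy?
KE = ½mv² = ½(27)(12)² = 1944.0 J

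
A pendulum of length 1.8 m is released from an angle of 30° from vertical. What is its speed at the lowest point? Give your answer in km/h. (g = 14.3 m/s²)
h = L(1 − cosθ) = 1.8(1 − cos30°) = 0.241154 m
v = √(2gh) = √(2·14.3·0.241154) = 2.62622 m/s = 9.454 km/h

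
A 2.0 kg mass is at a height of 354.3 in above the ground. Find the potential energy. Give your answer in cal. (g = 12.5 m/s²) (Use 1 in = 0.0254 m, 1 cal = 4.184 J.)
Convert to SI: m = 2.0 kg, h = 8.99922 m
PE = mgh = (2.0)(12.5)(8.99922) = 224.981 J = 53.77 cal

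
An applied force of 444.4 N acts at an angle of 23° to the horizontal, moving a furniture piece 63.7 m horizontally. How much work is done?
W = F·d·cosθ = (444.4)(63.7)cos(23°) = 26060 J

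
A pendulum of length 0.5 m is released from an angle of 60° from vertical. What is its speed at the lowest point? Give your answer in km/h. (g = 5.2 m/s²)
h = L(1 − cosθ) = 0.5(1 − cos60°) = 0.25 m
v = √(2gh) = √(2·5.2·0.25) = 1.61245 m/s = 5.805 km/h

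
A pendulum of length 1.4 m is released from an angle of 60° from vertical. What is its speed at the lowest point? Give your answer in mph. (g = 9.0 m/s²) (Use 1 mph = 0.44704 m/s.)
h = L(1 − cosθ) = 1.4(1 − cos60°) = 0.7 m
v = √(2gh) = √(2·9.0·0.7) = 3.54965 m/s = 7.94 mph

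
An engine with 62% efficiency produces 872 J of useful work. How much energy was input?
W_in = W_out/η = 872/0.62 = 1406 J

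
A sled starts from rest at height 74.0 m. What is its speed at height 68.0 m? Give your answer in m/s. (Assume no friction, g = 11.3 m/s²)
mgh₁ = mgh₂ + ½mv² ⇒ v = √(2g(h₁−h₂)) = √(2·11.3·6.0) = 11.64 m/s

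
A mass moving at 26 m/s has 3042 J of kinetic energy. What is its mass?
m = 2·KE/v² = 2·3042/(26)² = 9.0 kg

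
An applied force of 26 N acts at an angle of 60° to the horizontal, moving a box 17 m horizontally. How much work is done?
W = F·d·cosθ = (26)(17)cos(60°) = 221.0 J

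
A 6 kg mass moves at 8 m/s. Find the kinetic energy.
KE = ½mv² = ½(6)(8)² = 192.0 J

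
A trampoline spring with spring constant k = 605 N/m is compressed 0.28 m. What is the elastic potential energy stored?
PE = ½kx² = ½(605)(0.28)² = 23.72 J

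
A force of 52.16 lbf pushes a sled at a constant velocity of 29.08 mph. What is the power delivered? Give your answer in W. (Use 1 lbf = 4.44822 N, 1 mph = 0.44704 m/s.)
Convert to SI: F = 232.019 N, v = 12.9999 m/s
P = Fv = (232.019)(12.9999) = 3016 W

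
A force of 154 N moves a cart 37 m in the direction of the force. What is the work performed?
W = F·d = (154)(37) = 5698 J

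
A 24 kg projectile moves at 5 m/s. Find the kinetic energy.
KE = ½mv² = ½(24)(5)² = 300.0 J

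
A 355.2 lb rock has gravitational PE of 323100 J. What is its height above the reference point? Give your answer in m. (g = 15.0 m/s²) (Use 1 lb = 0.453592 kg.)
Convert to SI: m = 161.116 kg, PE = 323100 J
h = PE/(mg) = 323100/(161.116·15.0) = 133.7 m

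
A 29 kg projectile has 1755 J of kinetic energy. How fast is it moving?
v = √(2·KE/m) = √(2·1755/29) = 11.0 m/s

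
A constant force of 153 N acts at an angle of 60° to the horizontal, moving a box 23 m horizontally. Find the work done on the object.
W = F·d·cosθ = (153)(23)cos(60°) = 1760 J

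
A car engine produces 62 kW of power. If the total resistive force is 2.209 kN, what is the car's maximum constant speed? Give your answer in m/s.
Convert to SI: F = 2209.0 N
P = Fv ⇒ v = P/F = 62000 W/2209.0 N = 28.07 m/s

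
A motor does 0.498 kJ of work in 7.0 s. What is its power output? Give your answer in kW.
Convert to SI: W = 498.0 J, t = 7.0 s
P = W/t = 498.0/7.0 = 71.1429 W = 0.07114 kW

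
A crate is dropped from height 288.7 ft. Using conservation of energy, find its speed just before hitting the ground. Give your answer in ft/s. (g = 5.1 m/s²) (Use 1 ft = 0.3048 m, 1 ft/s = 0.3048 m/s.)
Convert to SI: h = 87.9958 m
mgh = ½mv² ⇒ v = √(2gh) = √(2·5.1·87.9958) = 29.9593 m/s = 98.29 ft/s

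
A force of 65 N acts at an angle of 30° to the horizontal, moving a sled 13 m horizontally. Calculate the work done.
W = F·d·cosθ = (65)(13)cos(30°) = 731.8 J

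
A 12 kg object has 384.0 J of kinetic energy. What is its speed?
v = √(2·KE/m) = √(2·384.0/12) = 8.0 m/s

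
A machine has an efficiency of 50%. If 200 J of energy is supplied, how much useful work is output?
W_out = η·W_in = 0.5·200 = 100.0 J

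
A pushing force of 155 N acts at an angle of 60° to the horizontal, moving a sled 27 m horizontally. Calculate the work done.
W = F·d·cosθ = (155)(27)cos(60°) = 2093 J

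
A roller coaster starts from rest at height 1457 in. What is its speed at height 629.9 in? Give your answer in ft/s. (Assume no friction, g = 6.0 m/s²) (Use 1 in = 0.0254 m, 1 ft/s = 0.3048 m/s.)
Convert to SI: h₁−h₂ = 21.0083 m
mgh₁ = mgh₂ + ½mv² ⇒ v = √(2g(h₁−h₂)) = √(2·6.0·21.0083) = 15.8777 m/s = 52.09 ft/s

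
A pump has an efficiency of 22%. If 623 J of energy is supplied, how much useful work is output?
W_out = η·W_in = 0.22·623 = 137.06 J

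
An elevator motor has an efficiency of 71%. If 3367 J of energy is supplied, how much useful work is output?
W_out = η·W_in = 0.71·3367 = 2390.57 J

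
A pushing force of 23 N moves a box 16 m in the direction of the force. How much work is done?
W = F·d = (23)(16) = 368.0 J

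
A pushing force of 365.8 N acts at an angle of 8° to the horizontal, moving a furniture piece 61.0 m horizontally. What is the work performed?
W = F·d·cosθ = (365.8)(61.0)cos(8°) = 22100 J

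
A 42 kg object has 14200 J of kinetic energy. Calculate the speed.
v = √(2·KE/m) = √(2·14200/42) = 26.0 m/s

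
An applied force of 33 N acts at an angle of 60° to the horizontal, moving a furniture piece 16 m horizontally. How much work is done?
W = F·d·cosθ = (33)(16)cos(60°) = 264.0 J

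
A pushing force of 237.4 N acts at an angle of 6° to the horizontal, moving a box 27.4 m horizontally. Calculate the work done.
W = F·d·cosθ = (237.4)(27.4)cos(6°) = 6469 J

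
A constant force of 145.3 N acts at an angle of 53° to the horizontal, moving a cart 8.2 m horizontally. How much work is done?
W = F·d·cosθ = (145.3)(8.2)cos(53°) = 717.0 J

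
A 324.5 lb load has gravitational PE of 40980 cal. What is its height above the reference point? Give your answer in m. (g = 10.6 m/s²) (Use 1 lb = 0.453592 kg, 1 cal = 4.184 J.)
Convert to SI: m = 147.191 kg, PE = 171460 J
h = PE/(mg) = 171460/(147.191·10.6) = 109.9 m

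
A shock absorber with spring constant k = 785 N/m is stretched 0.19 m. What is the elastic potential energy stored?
PE = ½kx² = ½(785)(0.19)² = 14.17 J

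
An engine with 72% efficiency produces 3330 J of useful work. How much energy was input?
W_in = W_out/η = 3330/0.72 = 4625 J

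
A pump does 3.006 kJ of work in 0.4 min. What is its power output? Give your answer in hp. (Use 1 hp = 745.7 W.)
Convert to SI: W = 3006.0 J, t = 24.0 s
P = W/t = 3006.0/24.0 = 125.25 W = 0.168 hp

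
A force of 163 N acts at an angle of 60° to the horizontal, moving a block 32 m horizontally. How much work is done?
W = F·d·cosθ = (163)(32)cos(60°) = 2608 J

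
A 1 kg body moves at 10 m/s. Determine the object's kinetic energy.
KE = ½mv² = ½(1)(10)² = 50.0 J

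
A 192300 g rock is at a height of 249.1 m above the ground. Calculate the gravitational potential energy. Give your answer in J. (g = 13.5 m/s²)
Convert to SI: m = 192.3 kg, h = 249.1 m
PE = mgh = (192.3)(13.5)(249.1) = 646700 J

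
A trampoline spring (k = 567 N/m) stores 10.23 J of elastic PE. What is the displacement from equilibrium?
x = √(2·PE/k) = √(2·10.23/567) = 0.19 m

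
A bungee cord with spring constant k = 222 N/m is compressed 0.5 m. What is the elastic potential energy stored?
PE = ½kx² = ½(222)(0.5)² = 27.75 J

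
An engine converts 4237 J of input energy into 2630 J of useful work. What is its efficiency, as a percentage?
η = W_out/W_in = 2630/4237 = 62.07%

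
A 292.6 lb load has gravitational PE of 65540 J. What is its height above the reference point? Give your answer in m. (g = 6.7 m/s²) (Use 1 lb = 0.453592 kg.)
Convert to SI: m = 132.721 kg, PE = 65540.0 J
h = PE/(mg) = 65540.0/(132.721·6.7) = 73.7 m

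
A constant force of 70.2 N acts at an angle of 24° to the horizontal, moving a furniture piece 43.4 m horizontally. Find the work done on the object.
W = F·d·cosθ = (70.2)(43.4)cos(24°) = 2783 J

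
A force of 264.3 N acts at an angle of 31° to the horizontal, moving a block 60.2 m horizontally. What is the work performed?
W = F·d·cosθ = (264.3)(60.2)cos(31°) = 13640 J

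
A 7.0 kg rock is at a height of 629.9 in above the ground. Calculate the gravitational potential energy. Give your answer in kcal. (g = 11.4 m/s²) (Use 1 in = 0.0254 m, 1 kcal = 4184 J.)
Convert to SI: m = 7.0 kg, h = 15.9995 m
PE = mgh = (7.0)(11.4)(15.9995) = 1276.76 J = 0.3052 kcal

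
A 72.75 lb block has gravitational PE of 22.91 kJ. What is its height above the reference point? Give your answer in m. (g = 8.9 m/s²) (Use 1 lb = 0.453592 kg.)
Convert to SI: m = 32.9988 kg, PE = 22910.0 J
h = PE/(mg) = 22910.0/(32.9988·8.9) = 78.01 m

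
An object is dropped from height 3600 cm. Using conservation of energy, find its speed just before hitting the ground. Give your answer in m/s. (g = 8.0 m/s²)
Convert to SI: h = 36.0 m
mgh = ½mv² ⇒ v = √(2gh) = √(2·8.0·36.0) = 24.0 m/s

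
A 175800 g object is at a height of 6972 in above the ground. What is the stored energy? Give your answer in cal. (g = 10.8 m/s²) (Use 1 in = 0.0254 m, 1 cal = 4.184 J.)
Convert to SI: m = 175.8 kg, h = 177.089 m
PE = mgh = (175.8)(10.8)(177.089) = 336228 J = 80360 cal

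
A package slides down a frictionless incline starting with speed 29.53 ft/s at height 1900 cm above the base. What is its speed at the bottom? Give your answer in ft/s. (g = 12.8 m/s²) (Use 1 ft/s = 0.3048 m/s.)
Convert to SI: v₀ = 9.00074 m/s, h = 19.0 m
½mv₀² + mgh = ½mv² ⇒ v = √(v₀² + 2gh) = √(9.00074² + 2·12.8·19.0) = 23.8204 m/s = 78.15 ft/s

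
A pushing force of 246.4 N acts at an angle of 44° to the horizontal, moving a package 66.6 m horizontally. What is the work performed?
W = F·d·cosθ = (246.4)(66.6)cos(44°) = 11800 J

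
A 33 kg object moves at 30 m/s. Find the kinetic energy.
KE = ½mv² = ½(33)(30)² = 14850.0 J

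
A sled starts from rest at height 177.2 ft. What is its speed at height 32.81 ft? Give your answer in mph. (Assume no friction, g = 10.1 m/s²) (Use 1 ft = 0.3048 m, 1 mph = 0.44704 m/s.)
Convert to SI: h₁−h₂ = 44.0101 m
mgh₁ = mgh₂ + ½mv² ⇒ v = √(2g(h₁−h₂)) = √(2·10.1·44.0101) = 29.8162 m/s = 66.7 mph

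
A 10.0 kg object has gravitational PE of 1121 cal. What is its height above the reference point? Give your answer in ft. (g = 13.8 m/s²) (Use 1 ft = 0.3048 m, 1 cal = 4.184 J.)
Convert to SI: m = 10.0 kg, PE = 4690.26 J
h = PE/(mg) = 4690.26/(10.0·13.8) = 33.9874 m = 111.5 ft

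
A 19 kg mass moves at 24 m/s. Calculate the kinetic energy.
KE = ½mv² = ½(19)(24)² = 5472.0 J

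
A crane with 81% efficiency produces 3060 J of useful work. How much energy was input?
W_in = W_out/η = 3060/0.81 = 3778 J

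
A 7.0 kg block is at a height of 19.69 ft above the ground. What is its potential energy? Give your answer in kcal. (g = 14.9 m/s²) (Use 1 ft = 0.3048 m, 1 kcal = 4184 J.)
Convert to SI: m = 7.0 kg, h = 6.00151 m
PE = mgh = (7.0)(14.9)(6.00151) = 625.958 J = 0.1496 kcal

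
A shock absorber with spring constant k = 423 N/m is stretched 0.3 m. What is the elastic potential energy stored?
PE = ½kx² = ½(423)(0.3)² = 19.04 J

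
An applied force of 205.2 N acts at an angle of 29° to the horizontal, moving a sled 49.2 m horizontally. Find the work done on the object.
W = F·d·cosθ = (205.2)(49.2)cos(29°) = 8830 J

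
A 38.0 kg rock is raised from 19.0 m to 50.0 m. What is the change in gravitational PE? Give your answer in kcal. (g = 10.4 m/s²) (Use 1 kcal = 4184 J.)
ΔPE = mgΔh = (38.0)(10.4)(31.0) = 12251.2 J = 2.928 kcal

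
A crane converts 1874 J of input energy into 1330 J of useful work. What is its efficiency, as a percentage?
η = W_out/W_in = 1330/1874 = 70.97%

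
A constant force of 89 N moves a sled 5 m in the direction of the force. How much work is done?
W = F·d = (89)(5) = 445.0 J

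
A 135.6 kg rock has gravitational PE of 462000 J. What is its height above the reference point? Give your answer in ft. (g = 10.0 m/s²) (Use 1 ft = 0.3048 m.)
h = PE/(mg) = 462000/(135.6·10.0) = 340.708 m = 1118 ft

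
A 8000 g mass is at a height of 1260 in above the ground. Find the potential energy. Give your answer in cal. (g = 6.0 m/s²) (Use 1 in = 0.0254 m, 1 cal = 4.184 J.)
Convert to SI: m = 8.0 kg, h = 32.004 m
PE = mgh = (8.0)(6.0)(32.004) = 1536.19 J = 367.2 cal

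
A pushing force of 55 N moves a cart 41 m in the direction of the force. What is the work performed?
W = F·d = (55)(41) = 2255 J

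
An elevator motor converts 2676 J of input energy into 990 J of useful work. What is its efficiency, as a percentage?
η = W_out/W_in = 990/2676 = 37.0%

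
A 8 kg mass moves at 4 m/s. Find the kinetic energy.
KE = ½mv² = ½(8)(4)² = 64.0 J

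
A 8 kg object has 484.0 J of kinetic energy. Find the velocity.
v = √(2·KE/m) = √(2·484.0/8) = 11.0 m/s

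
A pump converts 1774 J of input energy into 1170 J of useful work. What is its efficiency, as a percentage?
η = W_out/W_in = 1170/1774 = 65.95%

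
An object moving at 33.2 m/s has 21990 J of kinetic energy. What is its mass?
m = 2·KE/v² = 2·21990/(33.2)² = 39.9 kg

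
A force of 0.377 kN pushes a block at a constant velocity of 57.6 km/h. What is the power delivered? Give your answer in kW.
Convert to SI: F = 377.0 N, v = 16.0 m/s
P = Fv = (377.0)(16.0) = 6032.0 W = 6.032 kW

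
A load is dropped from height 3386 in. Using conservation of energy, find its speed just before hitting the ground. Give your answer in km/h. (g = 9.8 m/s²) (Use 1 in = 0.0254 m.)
Convert to SI: h = 86.0044 m
mgh = ½mv² ⇒ v = √(2gh) = √(2·9.8·86.0044) = 41.0571 m/s = 147.8 km/h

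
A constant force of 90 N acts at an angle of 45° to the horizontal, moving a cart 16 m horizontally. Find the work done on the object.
W = F·d·cosθ = (90)(16)cos(45°) = 1018 J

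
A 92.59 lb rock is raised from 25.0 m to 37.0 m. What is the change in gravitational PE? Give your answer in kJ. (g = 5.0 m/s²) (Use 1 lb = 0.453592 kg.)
Convert to SI: m = 41.9981 kg, Δh = 12.0 m
ΔPE = mgΔh = (41.9981)(5.0)(12.0) = 2519.88 J = 2.52 kJ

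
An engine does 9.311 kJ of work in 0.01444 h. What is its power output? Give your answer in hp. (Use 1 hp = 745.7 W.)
Convert to SI: W = 9311.0 J, t = 51.984 s
P = W/t = 9311.0/51.984 = 179.113 W = 0.2402 hp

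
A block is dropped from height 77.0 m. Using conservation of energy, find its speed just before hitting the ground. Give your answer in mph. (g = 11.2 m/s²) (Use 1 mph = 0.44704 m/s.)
mgh = ½mv² ⇒ v = √(2gh) = √(2·11.2·77.0) = 41.5307 m/s = 92.9 mph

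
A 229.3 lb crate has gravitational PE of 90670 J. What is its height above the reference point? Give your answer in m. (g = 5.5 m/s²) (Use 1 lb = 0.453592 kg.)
Convert to SI: m = 104.009 kg, PE = 90670.0 J
h = PE/(mg) = 90670.0/(104.009·5.5) = 158.5 m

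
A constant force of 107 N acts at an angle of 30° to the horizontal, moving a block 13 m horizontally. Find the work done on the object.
W = F·d·cosθ = (107)(13)cos(30°) = 1205 J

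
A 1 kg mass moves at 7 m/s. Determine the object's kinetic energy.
KE = ½mv² = ½(1)(7)² = 24.5 J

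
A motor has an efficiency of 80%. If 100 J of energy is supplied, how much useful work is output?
W_out = η·W_in = 0.8·100 = 80.0 J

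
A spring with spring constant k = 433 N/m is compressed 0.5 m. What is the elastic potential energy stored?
PE = ½kx² = ½(433)(0.5)² = 54.13 J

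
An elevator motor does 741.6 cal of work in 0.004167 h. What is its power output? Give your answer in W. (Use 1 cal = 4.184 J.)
Convert to SI: W = 3102.85 J, t = 15.0012 s
P = W/t = 3102.85/15.0012 = 206.8 W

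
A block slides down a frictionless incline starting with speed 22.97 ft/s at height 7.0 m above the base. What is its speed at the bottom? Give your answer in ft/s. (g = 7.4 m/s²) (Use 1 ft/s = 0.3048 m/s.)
Convert to SI: v₀ = 7.00126 m/s, h = 7.0 m
½mv₀² + mgh = ½mv² ⇒ v = √(v₀² + 2gh) = √(7.00126² + 2·7.4·7.0) = 12.3538 m/s = 40.53 ft/s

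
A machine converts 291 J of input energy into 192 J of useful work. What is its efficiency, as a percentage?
η = W_out/W_in = 192/291 = 65.98%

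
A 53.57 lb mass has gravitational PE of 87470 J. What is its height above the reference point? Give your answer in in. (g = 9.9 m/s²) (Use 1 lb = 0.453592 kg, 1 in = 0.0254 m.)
Convert to SI: m = 24.2989 kg, PE = 87470.0 J
h = PE/(mg) = 87470.0/(24.2989·9.9) = 363.611 m = 14320 in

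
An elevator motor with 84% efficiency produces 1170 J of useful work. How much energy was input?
W_in = W_out/η = 1170/0.84 = 1393 J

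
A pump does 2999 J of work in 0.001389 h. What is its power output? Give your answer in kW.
Convert to SI: W = 2999.0 J, t = 5.0004 s
P = W/t = 2999.0/5.0004 = 599.752 W = 0.5998 kW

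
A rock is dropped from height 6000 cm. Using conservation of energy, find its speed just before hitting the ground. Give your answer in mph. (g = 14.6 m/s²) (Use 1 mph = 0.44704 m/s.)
Convert to SI: h = 60.0 m
mgh = ½mv² ⇒ v = √(2gh) = √(2·14.6·60.0) = 41.8569 m/s = 93.63 mph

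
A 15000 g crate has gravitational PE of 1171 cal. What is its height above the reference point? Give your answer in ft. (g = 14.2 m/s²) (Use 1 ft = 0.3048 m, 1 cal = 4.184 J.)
Convert to SI: m = 15.0 kg, PE = 4899.46 J
h = PE/(mg) = 4899.46/(15.0·14.2) = 23.0022 m = 75.47 ft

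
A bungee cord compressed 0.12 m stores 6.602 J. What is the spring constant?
k = 2·PE/x² = 2·6.602/(0.12)² = 916.9 N/m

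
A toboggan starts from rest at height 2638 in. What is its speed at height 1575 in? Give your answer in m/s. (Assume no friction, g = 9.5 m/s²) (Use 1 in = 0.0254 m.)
Convert to SI: h₁−h₂ = 27.0002 m
mgh₁ = mgh₂ + ½mv² ⇒ v = √(2g(h₁−h₂)) = √(2·9.5·27.0002) = 22.65 m/s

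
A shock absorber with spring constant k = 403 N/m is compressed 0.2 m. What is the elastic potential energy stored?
PE = ½kx² = ½(403)(0.2)² = 8.06 J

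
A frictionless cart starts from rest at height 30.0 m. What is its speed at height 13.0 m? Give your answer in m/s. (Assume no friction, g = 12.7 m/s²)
mgh₁ = mgh₂ + ½mv² ⇒ v = √(2g(h₁−h₂)) = √(2·12.7·17.0) = 20.78 m/s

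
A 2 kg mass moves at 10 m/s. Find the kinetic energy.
KE = ½mv² = ½(2)(10)² = 100.0 J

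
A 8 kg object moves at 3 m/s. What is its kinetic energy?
KE = ½mv² = ½(8)(3)² = 36.0 J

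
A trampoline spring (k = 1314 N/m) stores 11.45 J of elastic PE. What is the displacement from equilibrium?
x = √(2·PE/k) = √(2·11.45/1314) = 0.132 m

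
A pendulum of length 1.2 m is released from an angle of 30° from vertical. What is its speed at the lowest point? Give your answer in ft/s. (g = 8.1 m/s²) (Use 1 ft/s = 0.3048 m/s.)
h = L(1 − cosθ) = 1.2(1 − cos30°) = 0.16077 m
v = √(2gh) = √(2·8.1·0.16077) = 1.61384 m/s = 5.295 ft/s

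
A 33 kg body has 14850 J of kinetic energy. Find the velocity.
v = √(2·KE/m) = √(2·14850/33) = 30.0 m/s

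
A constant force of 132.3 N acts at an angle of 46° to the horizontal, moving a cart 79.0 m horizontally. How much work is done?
W = F·d·cosθ = (132.3)(79.0)cos(46°) = 7260 J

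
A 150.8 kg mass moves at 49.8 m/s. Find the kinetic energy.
KE = ½mv² = ½(150.8)(49.8)² = 187000 J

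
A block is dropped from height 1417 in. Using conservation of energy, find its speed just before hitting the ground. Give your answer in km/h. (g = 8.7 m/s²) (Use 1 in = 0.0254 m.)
Convert to SI: h = 35.9918 m
mgh = ½mv² ⇒ v = √(2gh) = √(2·8.7·35.9918) = 25.0251 m/s = 90.09 km/h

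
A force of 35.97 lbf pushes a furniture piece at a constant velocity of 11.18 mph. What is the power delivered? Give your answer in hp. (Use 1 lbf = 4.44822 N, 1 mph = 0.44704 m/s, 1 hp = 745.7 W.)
Convert to SI: F = 160.002 N, v = 4.99791 m/s
P = Fv = (160.002)(4.99791) = 799.678 W = 1.072 hp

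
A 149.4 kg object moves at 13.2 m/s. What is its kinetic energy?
KE = ½mv² = ½(149.4)(13.2)² = 13020 J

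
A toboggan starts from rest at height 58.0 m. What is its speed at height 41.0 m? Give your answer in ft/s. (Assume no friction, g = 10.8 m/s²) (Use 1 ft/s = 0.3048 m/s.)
mgh₁ = mgh₂ + ½mv² ⇒ v = √(2g(h₁−h₂)) = √(2·10.8·17.0) = 19.1625 m/s = 62.87 ft/s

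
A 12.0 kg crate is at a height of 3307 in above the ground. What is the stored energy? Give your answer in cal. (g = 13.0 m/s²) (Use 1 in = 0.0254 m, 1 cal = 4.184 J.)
Convert to SI: m = 12.0 kg, h = 83.9978 m
PE = mgh = (12.0)(13.0)(83.9978) = 13103.7 J = 3132 cal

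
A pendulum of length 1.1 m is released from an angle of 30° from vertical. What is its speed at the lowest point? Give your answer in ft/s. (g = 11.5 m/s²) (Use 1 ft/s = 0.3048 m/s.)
h = L(1 − cosθ) = 1.1(1 − cos30°) = 0.147372 m
v = √(2gh) = √(2·11.5·0.147372) = 1.84108 m/s = 6.04 ft/s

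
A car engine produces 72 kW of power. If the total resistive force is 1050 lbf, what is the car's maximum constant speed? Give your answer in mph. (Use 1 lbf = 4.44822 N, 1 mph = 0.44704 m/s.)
Convert to SI: F = 4670.63 N
P = Fv ⇒ v = P/F = 72000 W/4670.63 N = 15.4155 m/s = 34.48 mph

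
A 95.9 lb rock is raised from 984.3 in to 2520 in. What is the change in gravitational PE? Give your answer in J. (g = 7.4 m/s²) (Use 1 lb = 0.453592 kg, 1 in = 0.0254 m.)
Convert to SI: m = 43.4995 kg, Δh = 39.0068 m
ΔPE = mgΔh = (43.4995)(7.4)(39.0068) = 12560 J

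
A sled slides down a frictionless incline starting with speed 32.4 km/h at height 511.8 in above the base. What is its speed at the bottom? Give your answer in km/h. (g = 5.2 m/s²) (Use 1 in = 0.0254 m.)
Convert to SI: v₀ = 9.0 m/s, h = 12.9997 m
½mv₀² + mgh = ½mv² ⇒ v = √(v₀² + 2gh) = √(9.0² + 2·5.2·12.9997) = 14.7036 m/s = 52.93 km/h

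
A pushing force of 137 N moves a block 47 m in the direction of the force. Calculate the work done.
W = F·d = (137)(47) = 6439 J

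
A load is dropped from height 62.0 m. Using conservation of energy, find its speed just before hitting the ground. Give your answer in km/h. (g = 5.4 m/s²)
mgh = ½mv² ⇒ v = √(2gh) = √(2·5.4·62.0) = 25.8766 m/s = 93.16 km/h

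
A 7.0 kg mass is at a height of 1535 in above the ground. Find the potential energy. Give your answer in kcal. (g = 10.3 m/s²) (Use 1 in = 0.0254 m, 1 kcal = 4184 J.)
Convert to SI: m = 7.0 kg, h = 38.989 m
PE = mgh = (7.0)(10.3)(38.989) = 2811.11 J = 0.6719 kcal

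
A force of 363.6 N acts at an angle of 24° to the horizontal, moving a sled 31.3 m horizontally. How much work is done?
W = F·d·cosθ = (363.6)(31.3)cos(24°) = 10400 J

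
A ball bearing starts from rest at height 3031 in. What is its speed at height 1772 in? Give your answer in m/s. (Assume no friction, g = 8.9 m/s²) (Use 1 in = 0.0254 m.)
Convert to SI: h₁−h₂ = 31.9786 m
mgh₁ = mgh₂ + ½mv² ⇒ v = √(2g(h₁−h₂)) = √(2·8.9·31.9786) = 23.86 m/s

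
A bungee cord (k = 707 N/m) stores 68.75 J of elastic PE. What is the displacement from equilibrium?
x = √(2·PE/k) = √(2·68.75/707) = 0.441 m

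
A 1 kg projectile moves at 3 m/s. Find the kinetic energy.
KE = ½mv² = ½(1)(3)² = 4.5 J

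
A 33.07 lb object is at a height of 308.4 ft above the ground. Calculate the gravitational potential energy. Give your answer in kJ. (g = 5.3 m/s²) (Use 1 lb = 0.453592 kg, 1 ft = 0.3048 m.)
Convert to SI: m = 15.0003 kg, h = 94.0003 m
PE = mgh = (15.0003)(5.3)(94.0003) = 7473.17 J = 7.473 kJ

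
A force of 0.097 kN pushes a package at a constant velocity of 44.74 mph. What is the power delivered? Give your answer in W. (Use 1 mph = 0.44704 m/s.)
Convert to SI: F = 97.0 N, v = 20.0006 m/s
P = Fv = (97.0)(20.0006) = 1940 W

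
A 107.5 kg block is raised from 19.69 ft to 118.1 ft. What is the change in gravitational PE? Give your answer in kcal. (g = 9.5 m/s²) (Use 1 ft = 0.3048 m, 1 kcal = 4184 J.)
Convert to SI: m = 107.5 kg, Δh = 29.9954 m
ΔPE = mgΔh = (107.5)(9.5)(29.9954) = 30632.8 J = 7.321 kcal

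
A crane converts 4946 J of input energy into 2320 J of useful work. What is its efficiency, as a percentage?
η = W_out/W_in = 2320/4946 = 46.91%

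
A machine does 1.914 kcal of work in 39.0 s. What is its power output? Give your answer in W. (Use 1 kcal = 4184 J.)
Convert to SI: W = 8008.18 J, t = 39.0 s
P = W/t = 8008.18/39.0 = 205.3 W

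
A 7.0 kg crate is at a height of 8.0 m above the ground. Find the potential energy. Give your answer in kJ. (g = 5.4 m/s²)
PE = mgh = (7.0)(5.4)(8.0) = 302.4 J = 0.3024 kJ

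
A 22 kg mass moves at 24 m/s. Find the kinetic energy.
KE = ½mv² = ½(22)(24)² = 6336.0 J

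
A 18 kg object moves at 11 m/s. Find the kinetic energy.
KE = ½mv² = ½(18)(11)² = 1089.0 J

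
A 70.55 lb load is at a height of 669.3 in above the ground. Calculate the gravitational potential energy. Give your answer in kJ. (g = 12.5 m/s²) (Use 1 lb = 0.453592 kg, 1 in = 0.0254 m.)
Convert to SI: m = 32.0009 kg, h = 17.0002 m
PE = mgh = (32.0009)(12.5)(17.0002) = 6800.28 J = 6.8 kJ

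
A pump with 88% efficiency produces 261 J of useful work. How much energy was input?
W_in = W_out/η = 261/0.88 = 296.6 J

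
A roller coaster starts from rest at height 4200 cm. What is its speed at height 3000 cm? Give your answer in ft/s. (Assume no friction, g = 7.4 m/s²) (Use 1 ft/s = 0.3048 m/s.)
Convert to SI: h₁−h₂ = 12.0 m
mgh₁ = mgh₂ + ½mv² ⇒ v = √(2g(h₁−h₂)) = √(2·7.4·12.0) = 13.3267 m/s = 43.72 ft/s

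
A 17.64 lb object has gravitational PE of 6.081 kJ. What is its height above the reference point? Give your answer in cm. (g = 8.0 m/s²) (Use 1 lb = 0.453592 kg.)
Convert to SI: m = 8.00136 kg, PE = 6081.0 J
h = PE/(mg) = 6081.0/(8.00136·8.0) = 94.9994 m = 9500 cm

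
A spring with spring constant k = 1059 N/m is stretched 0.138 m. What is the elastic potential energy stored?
PE = ½kx² = ½(1059)(0.138)² = 10.08 J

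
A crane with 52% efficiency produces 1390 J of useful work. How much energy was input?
W_in = W_out/η = 1390/0.52 = 2673 J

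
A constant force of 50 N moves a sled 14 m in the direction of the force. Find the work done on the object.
W = F·d = (50)(14) = 700.0 J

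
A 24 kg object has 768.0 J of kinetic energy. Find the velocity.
v = √(2·KE/m) = √(2·768.0/24) = 8.0 m/s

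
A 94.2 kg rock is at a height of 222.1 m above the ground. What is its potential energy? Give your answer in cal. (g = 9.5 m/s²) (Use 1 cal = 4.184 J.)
PE = mgh = (94.2)(9.5)(222.1) = 198757 J = 47500 cal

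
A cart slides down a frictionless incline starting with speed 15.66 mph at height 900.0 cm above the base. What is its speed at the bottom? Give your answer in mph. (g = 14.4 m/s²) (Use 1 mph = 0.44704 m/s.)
Convert to SI: v₀ = 7.00065 m/s, h = 9.0 m
½mv₀² + mgh = ½mv² ⇒ v = √(v₀² + 2gh) = √(7.00065² + 2·14.4·9.0) = 17.5559 m/s = 39.27 mph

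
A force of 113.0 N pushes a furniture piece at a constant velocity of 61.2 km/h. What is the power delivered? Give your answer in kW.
Convert to SI: F = 113.0 N, v = 17.0 m/s
P = Fv = (113.0)(17.0) = 1921.0 W = 1.921 kW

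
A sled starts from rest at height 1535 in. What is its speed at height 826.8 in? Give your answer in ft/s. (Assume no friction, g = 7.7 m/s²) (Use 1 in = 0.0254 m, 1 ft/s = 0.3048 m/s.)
Convert to SI: h₁−h₂ = 17.9883 m
mgh₁ = mgh₂ + ½mv² ⇒ v = √(2g(h₁−h₂)) = √(2·7.7·17.9883) = 16.6439 m/s = 54.61 ft/s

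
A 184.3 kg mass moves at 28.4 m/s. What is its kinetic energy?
KE = ½mv² = ½(184.3)(28.4)² = 74320 J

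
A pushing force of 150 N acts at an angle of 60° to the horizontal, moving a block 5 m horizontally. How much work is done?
W = F·d·cosθ = (150)(5)cos(60°) = 375.0 J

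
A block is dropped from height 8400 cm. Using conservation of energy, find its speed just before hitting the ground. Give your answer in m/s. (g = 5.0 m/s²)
Convert to SI: h = 84.0 m
mgh = ½mv² ⇒ v = √(2gh) = √(2·5.0·84.0) = 28.98 m/s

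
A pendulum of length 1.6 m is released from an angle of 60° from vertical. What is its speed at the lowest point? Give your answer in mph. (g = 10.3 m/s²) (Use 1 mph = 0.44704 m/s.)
h = L(1 − cosθ) = 1.6(1 − cos60°) = 0.8 m
v = √(2gh) = √(2·10.3·0.8) = 4.05956 m/s = 9.081 mph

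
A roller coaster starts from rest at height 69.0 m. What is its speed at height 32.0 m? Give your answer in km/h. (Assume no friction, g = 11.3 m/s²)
mgh₁ = mgh₂ + ½mv² ⇒ v = √(2g(h₁−h₂)) = √(2·11.3·37.0) = 28.9171 m/s = 104.1 km/h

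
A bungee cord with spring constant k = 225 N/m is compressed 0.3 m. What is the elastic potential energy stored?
PE = ½kx² = ½(225)(0.3)² = 10.13 J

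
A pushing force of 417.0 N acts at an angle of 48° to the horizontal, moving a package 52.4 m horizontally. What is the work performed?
W = F·d·cosθ = (417.0)(52.4)cos(48°) = 14620 J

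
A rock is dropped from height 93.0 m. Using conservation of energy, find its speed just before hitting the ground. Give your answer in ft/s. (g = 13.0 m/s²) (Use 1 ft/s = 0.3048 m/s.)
mgh = ½mv² ⇒ v = √(2gh) = √(2·13.0·93.0) = 49.1732 m/s = 161.3 ft/s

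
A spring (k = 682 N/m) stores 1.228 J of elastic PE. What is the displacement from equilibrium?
x = √(2·PE/k) = √(2·1.228/682) = 0.06001 m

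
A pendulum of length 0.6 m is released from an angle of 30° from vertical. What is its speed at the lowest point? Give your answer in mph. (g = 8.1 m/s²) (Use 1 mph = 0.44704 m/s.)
h = L(1 − cosθ) = 0.6(1 − cos30°) = 0.0803848 m
v = √(2gh) = √(2·8.1·0.0803848) = 1.14115 m/s = 2.553 mph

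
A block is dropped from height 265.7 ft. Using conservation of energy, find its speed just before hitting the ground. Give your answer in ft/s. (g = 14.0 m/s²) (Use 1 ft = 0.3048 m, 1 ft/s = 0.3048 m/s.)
Convert to SI: h = 80.9854 m
mgh = ½mv² ⇒ v = √(2gh) = √(2·14.0·80.9854) = 47.6192 m/s = 156.2 ft/s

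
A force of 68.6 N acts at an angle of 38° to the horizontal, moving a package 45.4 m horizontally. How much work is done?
W = F·d·cosθ = (68.6)(45.4)cos(38°) = 2454 J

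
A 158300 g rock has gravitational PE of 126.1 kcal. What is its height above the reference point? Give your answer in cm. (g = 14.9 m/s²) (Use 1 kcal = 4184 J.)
Convert to SI: m = 158.3 kg, PE = 527602 J
h = PE/(mg) = 527602/(158.3·14.9) = 223.686 m = 22370 cm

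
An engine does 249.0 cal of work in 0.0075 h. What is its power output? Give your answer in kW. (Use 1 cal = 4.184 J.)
Convert to SI: W = 1041.82 J, t = 27.0 s
P = W/t = 1041.82/27.0 = 38.5858 W = 0.03859 kW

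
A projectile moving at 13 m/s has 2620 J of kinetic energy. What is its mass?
m = 2·KE/v² = 2·2620/(13)² = 31.01 kg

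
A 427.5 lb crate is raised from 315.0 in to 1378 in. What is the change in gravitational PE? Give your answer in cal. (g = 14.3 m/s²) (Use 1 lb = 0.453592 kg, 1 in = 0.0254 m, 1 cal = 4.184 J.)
Convert to SI: m = 193.911 kg, Δh = 27.0002 m
ΔPE = mgΔh = (193.911)(14.3)(27.0002) = 74869.4 J = 17890 cal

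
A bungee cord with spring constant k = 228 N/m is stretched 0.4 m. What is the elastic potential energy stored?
PE = ½kx² = ½(228)(0.4)² = 18.24 J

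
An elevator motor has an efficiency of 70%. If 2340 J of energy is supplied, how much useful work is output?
W_out = η·W_in = 0.7·2340 = 1638.0 J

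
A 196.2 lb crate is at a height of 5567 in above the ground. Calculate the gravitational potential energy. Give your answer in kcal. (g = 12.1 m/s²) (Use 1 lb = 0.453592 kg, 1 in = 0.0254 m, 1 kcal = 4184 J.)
Convert to SI: m = 88.9948 kg, h = 141.402 m
PE = mgh = (88.9948)(12.1)(141.402) = 152267 J = 36.39 kcal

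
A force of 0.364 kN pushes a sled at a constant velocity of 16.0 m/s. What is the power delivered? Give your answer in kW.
Convert to SI: F = 364.0 N, v = 16.0 m/s
P = Fv = (364.0)(16.0) = 5824.0 W = 5.824 kW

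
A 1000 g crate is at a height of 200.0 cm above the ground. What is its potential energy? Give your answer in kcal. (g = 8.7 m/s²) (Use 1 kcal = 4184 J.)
Convert to SI: m = 1.0 kg, h = 2.0 m
PE = mgh = (1.0)(8.7)(2.0) = 17.4 J = 0.004159 kcal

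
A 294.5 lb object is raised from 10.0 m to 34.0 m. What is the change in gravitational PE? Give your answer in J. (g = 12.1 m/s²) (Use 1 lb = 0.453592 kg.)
Convert to SI: m = 133.583 kg, Δh = 24.0 m
ΔPE = mgΔh = (133.583)(12.1)(24.0) = 38790 J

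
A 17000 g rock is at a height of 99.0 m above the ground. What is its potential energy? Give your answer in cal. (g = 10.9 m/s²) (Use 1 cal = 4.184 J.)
Convert to SI: m = 17.0 kg, h = 99.0 m
PE = mgh = (17.0)(10.9)(99.0) = 18344.7 J = 4384 cal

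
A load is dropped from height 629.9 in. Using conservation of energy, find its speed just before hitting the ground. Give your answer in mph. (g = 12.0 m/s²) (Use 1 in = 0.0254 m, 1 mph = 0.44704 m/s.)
Convert to SI: h = 15.9995 m
mgh = ½mv² ⇒ v = √(2gh) = √(2·12.0·15.9995) = 19.5956 m/s = 43.83 mph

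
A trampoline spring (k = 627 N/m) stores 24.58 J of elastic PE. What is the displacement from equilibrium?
x = √(2·PE/k) = √(2·24.58/627) = 0.28 m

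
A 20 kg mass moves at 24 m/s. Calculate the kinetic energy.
KE = ½mv² = ½(20)(24)² = 5760.0 J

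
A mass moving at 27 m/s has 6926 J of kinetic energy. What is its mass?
m = 2·KE/v² = 2·6926/(27)² = 19.0 kg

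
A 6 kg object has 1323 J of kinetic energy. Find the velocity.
v = √(2·KE/m) = √(2·1323/6) = 21.0 m/s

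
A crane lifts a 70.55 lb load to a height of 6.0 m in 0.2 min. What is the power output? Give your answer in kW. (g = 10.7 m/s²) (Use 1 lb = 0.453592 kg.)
Convert to SI: m = 32.0009 kg, h = 6.0 m, t = 12.0 s
P = mgh/t = (32.0009)(10.7)(6.0)/12.0 = 171.205 W = 0.1712 kW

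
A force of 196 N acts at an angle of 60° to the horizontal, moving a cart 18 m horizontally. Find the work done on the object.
W = F·d·cosθ = (196)(18)cos(60°) = 1764 J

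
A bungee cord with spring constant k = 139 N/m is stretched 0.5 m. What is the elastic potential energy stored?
PE = ½kx² = ½(139)(0.5)² = 17.38 J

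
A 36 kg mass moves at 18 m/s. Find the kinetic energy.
KE = ½mv² = ½(36)(18)² = 5832.0 J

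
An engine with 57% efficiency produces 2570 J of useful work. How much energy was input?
W_in = W_out/η = 2570/0.57 = 4509 J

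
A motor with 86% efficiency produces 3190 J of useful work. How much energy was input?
W_in = W_out/η = 3190/0.86 = 3709 J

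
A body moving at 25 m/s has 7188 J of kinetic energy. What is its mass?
m = 2·KE/v² = 2·7188/(25)² = 23.0 kg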